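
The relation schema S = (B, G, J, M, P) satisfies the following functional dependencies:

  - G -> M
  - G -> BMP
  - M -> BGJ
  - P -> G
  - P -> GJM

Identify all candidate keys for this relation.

{G}⁺: G→M adds M; G→BMP adds B, P; M→BGJ adds J → {B, G, J, M, P}.
{M}⁺: M→BGJ adds B, G, J; G→BMP adds P → {B, G, J, M, P}.
{P}⁺: P→G adds G; P→GJM adds J, M; G→BMP adds B → {B, G, J, M, P}.
Any other superkey contains one of these as a subset, so there are no further candidate keys.

{G}, {M}, {P}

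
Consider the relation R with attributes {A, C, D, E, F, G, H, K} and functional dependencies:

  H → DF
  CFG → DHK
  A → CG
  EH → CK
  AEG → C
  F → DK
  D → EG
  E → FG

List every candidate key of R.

Attribute A never appears on the right-hand side of any dependency, so A must belong to every candidate key.
{A}⁺ = {A, C, G}, which is not all of the schema, so we must add further attributes.
{A, D}⁺: A→CG adds C, G; D→EG adds E; E→FG adds F; CFG→DHK adds H, K → {A, C, D, E, F, G, H, K}. Minimal: {D}⁺ = {D, E, F, G, K}; {A}⁺ = {A, C, G} — none reach the full schema.
{A, E}⁺: A→CG adds C, G; E→FG adds F; CFG→DHK adds D, H, K → {A, C, D, E, F, G, H, K}. Minimal: {E}⁺ = {D, E, F, G, K}; {A}⁺ = {A, C, G} — none reach the full schema.
{A, F}⁺: A→CG adds C, G; F→DK adds D, K; D→EG adds E; CFG→DHK adds H → {A, C, D, E, F, G, H, K}. Minimal: {F}⁺ = {D, E, F, G, K}; {A}⁺ = {A, C, G} — none reach the full schema.
{A, H}⁺: H→DF adds D, F; A→CG adds C, G; F→DK adds K; D→EG adds E → {A, C, D, E, F, G, H, K}. Minimal: {H}⁺ = {C, D, E, F, G, H, K}; {A}⁺ = {A, C, G} — none reach the full schema.

{A, D}, {A, E}, {A, F}, {A, H}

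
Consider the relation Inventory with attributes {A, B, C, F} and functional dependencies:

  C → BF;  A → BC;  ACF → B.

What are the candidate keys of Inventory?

Attribute A never appears on the right-hand side of any dependency, so A must belong to every candidate key.
{A}⁺ = {A, B, C, F}, which is all of the schema, so {A} is the only candidate key.

(A)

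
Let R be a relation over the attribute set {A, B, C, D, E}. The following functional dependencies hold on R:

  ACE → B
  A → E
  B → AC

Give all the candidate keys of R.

(B, D), (A, C, D)

Attribute D never appears on the right-hand side of any dependency, so D must belong to every candidate key.
{D}⁺ = {D}, which is not all of the schema, so we must add further attributes.
{B, D}⁺: B→AC adds A, C; A→E adds E → {A, B, C, D, E}. Minimal: {D}⁺ = {D}; {B}⁺ = {A, B, C, E} — none reach the full schema.
{A, C, D}⁺: A→E adds E; ACE→B adds B → {A, B, C, D, E}. Minimal: {C, D}⁺ = {C, D}; {A, D}⁺ = {A, D, E}; {A, C}⁺ = {A, B, C, E} — none reach the full schema.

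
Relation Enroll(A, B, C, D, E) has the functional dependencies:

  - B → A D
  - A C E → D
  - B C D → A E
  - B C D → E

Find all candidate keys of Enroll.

BC

{B, C}⁺: B→AD adds A, D; BCD→AE adds E → {A, B, C, D, E}.
No other minimal superkey exists.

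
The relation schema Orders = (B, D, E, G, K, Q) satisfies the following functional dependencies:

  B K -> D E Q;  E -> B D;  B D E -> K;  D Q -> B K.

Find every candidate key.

Attribute G never appears on the right-hand side of any dependency, so G must belong to every candidate key.
{G}⁺ = {G}, which is not all of the schema, so we must add further attributes.
{E, G}⁺: E→BD adds B, D; BDE→K adds K; BK→DEQ adds Q → {B, D, E, G, K, Q}. Minimal: {G}⁺ = {G}; {E}⁺ = {B, D, E, K, Q} — none reach the full schema.
{B, G, K}⁺: BK→DEQ adds D, E, Q → {B, D, E, G, K, Q}. Minimal: {G, K}⁺ = {G, K}; {B, K}⁺ = {B, D, E, K, Q}; {B, G}⁺ = {B, G} — none reach the full schema.
{D, G, Q}⁺: DQ→BK adds B, K; BK→DEQ adds E → {B, D, E, G, K, Q}. Minimal: {G, Q}⁺ = {G, Q}; {D, Q}⁺ = {B, D, E, K, Q}; {D, G}⁺ = {D, G} — none reach the full schema.

EG, BGK, DGQ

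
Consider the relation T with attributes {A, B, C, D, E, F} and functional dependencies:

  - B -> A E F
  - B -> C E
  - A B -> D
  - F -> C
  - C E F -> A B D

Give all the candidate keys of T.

{B}, {E, F}

{B}⁺: B→AEF adds A, E, F; B→CE adds C; AB→D adds D → {A, B, C, D, E, F}.
{E, F}⁺: F→C adds C; CEF→ABD adds A, B, D → {A, B, C, D, E, F}. Minimal: {F}⁺ = {C, F}; {E}⁺ = {E} — none reach the full schema.
Any other superkey contains one of these as a subset, so there are no further candidate keys.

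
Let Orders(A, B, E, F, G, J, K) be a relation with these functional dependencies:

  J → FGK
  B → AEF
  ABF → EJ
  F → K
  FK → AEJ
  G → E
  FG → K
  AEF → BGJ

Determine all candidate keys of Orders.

{B}⁺: B→AEF adds A, E, F; ABF→EJ adds J; F→K adds K; AEF→BGJ adds G → {A, B, E, F, G, J, K}.
{F}⁺: F→K adds K; FK→AEJ adds A, E, J; AEF→BGJ adds B, G → {A, B, E, F, G, J, K}.
{J}⁺: J→FGK adds F, G, K; FK→AEJ adds A, E; AEF→BGJ adds B → {A, B, E, F, G, J, K}.
Any other superkey contains one of these as a subset, so there are no further candidate keys.

{B}; {F}; {J}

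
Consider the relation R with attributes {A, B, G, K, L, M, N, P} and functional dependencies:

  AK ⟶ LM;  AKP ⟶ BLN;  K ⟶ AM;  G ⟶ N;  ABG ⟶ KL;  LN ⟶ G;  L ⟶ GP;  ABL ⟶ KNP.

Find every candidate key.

{K}⁺: K→AM adds A, M; AK→LM adds L; L→GP adds G, P; AKP→BLN adds B, N → {A, B, G, K, L, M, N, P}.
{A, B, G}⁺: G→N adds N; ABG→KL adds K, L; L→GP adds P; AK→LM adds M → {A, B, G, K, L, M, N, P}. Minimal: {B, G}⁺ = {B, G, N}; {A, G}⁺ = {A, G, N}; {A, B}⁺ = {A, B} — none reach the full schema.
{A, B, L}⁺: L→GP adds G, P; ABL→KNP adds K, N; AK→LM adds M → {A, B, G, K, L, M, N, P}. Minimal: {B, L}⁺ = {B, G, L, N, P}; {A, L}⁺ = {A, G, L, N, P}; {A, B}⁺ = {A, B} — none reach the full schema.
Any other superkey contains one of these as a subset, so there are no further candidate keys.

(K), (A, B, G), (A, B, L)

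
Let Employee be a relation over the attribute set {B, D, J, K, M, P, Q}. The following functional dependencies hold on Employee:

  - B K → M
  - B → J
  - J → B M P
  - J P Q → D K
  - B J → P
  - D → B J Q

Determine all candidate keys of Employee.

{D}⁺: D→BJQ adds B, J, Q; J→BMP adds M, P; JPQ→DK adds K → {B, D, J, K, M, P, Q}.
{B, Q}⁺: B→J adds J; J→BMP adds M, P; JPQ→DK adds D, K → {B, D, J, K, M, P, Q}. Minimal: {Q}⁺ = {Q}; {B}⁺ = {B, J, M, P} — none reach the full schema.
{J, Q}⁺: J→BMP adds B, M, P; JPQ→DK adds D, K → {B, D, J, K, M, P, Q}. Minimal: {Q}⁺ = {Q}; {J}⁺ = {B, J, M, P} — none reach the full schema.
Any other superkey contains one of these as a subset, so there are no further candidate keys.

{D}; {B, Q}; {J, Q}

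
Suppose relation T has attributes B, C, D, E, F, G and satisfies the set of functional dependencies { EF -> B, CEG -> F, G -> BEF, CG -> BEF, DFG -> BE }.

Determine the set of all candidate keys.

(C, D, G)

Attributes C, D, G never appear on any right-hand side, so every candidate key must contain {C, D, G}.
{C, D, G}⁺ = {B, C, D, E, F, G}, which is all of the schema, so {C, D, G} is the only candidate key.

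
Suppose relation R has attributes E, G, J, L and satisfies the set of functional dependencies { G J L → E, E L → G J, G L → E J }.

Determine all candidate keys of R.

Attribute L never appears on the right-hand side of any dependency, so L must belong to every candidate key.
{L}⁺ = {L}, which is not all of the schema, so we must add further attributes.
{E, L}⁺: EL→GJ adds G, J → {E, G, J, L}. Minimal: {L}⁺ = {L}; {E}⁺ = {E} — none reach the full schema.
{G, L}⁺: GL→EJ adds E, J → {E, G, J, L}. Minimal: {L}⁺ = {L}; {G}⁺ = {G} — none reach the full schema.

(E, L), (G, L)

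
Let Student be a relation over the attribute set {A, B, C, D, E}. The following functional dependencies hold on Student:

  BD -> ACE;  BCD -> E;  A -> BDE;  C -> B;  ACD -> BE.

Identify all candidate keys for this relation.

{A}⁺: A→BDE adds B, D, E; BD→ACE adds C → {A, B, C, D, E}.
{B, D}⁺: BD→ACE adds A, C, E → {A, B, C, D, E}. Minimal: {D}⁺ = {D}; {B}⁺ = {B} — none reach the full schema.
{C, D}⁺: C→B adds B; BD→ACE adds A, E → {A, B, C, D, E}. Minimal: {D}⁺ = {D}; {C}⁺ = {B, C} — none reach the full schema.
Any other superkey contains one of these as a subset, so there are no further candidate keys.

(A); (B, D); (C, D)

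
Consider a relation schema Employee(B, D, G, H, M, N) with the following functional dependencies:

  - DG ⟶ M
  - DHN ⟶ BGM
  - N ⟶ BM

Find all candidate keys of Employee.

{D, H, N}

Attributes D, H, N never appear on any right-hand side, so every candidate key must contain {D, H, N}.
{D, H, N}⁺ = {B, D, G, H, M, N}, which is all of the schema, so {D, H, N} is the only candidate key.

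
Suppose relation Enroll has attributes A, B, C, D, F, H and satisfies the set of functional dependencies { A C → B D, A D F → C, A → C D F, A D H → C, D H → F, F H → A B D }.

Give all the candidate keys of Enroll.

Attribute H never appears on the right-hand side of any dependency, so H must belong to every candidate key.
{H}⁺ = {H}, which is not all of the schema, so we must add further attributes.
{A, H}⁺: A→CDF adds C, D, F; FH→ABD adds B → {A, B, C, D, F, H}. Minimal: {H}⁺ = {H}; {A}⁺ = {A, B, C, D, F} — none reach the full schema.
{D, H}⁺: DH→F adds F; FH→ABD adds A, B; ADF→C adds C → {A, B, C, D, F, H}. Minimal: {H}⁺ = {H}; {D}⁺ = {D} — none reach the full schema.
{F, H}⁺: FH→ABD adds A, B, D; ADF→C adds C → {A, B, C, D, F, H}. Minimal: {H}⁺ = {H}; {F}⁺ = {F} — none reach the full schema.

{A, H}; {D, H}; {F, H}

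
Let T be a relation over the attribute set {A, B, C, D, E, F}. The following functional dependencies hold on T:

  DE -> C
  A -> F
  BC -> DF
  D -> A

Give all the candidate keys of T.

(B, C, E), (B, D, E)

Attributes B, E never appear on any right-hand side, so every candidate key must contain {B, E}.
{B, E}⁺ = {B, E}, which is not all of the schema, so we must add further attributes.
{B, C, E}⁺: BC→DF adds D, F; D→A adds A → {A, B, C, D, E, F}. Minimal: {C, E}⁺ = {C, E}; {B, E}⁺ = {B, E}; {B, C}⁺ = {A, B, C, D, F} — none reach the full schema.
{B, D, E}⁺: DE→C adds C; BC→DF adds F; D→A adds A → {A, B, C, D, E, F}. Minimal: {D, E}⁺ = {A, C, D, E, F}; {B, E}⁺ = {B, E}; {B, D}⁺ = {A, B, D, F} — none reach the full schema.
Any other superkey contains one of these as a subset, so there are no further candidate keys.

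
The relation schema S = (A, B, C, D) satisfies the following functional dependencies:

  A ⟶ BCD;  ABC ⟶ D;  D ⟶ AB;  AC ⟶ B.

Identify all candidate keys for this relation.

{A}⁺: A→BCD adds B, C, D → {A, B, C, D}.
{D}⁺: D→AB adds A, B; A→BCD adds C → {A, B, C, D}.

(A), (D)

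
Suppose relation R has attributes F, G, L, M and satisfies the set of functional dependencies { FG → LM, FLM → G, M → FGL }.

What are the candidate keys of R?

{M}⁺: M→FGL adds F, G, L → {F, G, L, M}.
{F, G}⁺: FG→LM adds L, M → {F, G, L, M}. Minimal: {G}⁺ = {G}; {F}⁺ = {F} — none reach the full schema.

M; FG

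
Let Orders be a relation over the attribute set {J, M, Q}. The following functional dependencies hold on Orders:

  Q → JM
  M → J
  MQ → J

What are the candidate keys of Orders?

Q

{Q}⁺: Q→JM adds J, M → {J, M, Q}.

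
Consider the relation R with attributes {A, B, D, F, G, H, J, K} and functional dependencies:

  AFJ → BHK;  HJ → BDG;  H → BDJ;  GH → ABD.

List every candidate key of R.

{F, H}, {A, F, J}

Attribute F never appears on the right-hand side of any dependency, so F must belong to every candidate key.
{F}⁺ = {F}, which is not all of the schema, so we must add further attributes.
{F, H}⁺: H→BDJ adds B, D, J; HJ→BDG adds G; GH→ABD adds A; AFJ→BHK adds K → {A, B, D, F, G, H, J, K}. Minimal: {H}⁺ = {A, B, D, G, H, J}; {F}⁺ = {F} — none reach the full schema.
{A, F, J}⁺: AFJ→BHK adds B, H, K; HJ→BDG adds D, G → {A, B, D, F, G, H, J, K}. Minimal: {F, J}⁺ = {F, J}; {A, J}⁺ = {A, J}; {A, F}⁺ = {A, F} — none reach the full schema.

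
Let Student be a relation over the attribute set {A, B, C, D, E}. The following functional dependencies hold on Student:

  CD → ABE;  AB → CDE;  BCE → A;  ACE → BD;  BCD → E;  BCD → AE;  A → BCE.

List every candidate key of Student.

{A}⁺: A→BCE adds B, C, E; AB→CDE adds D → {A, B, C, D, E}.
{C, D}⁺: CD→ABE adds A, B, E → {A, B, C, D, E}. Minimal: {D}⁺ = {D}; {C}⁺ = {C} — none reach the full schema.
{B, C, E}⁺: BCE→A adds A; ACE→BD adds D → {A, B, C, D, E}. Minimal: {C, E}⁺ = {C, E}; {B, E}⁺ = {B, E}; {B, C}⁺ = {B, C} — none reach the full schema.

(A), (C, D), (B, C, E)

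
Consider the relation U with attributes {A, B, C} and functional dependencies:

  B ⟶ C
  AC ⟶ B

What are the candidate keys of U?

Attribute A never appears on the right-hand side of any dependency, so A must belong to every candidate key.
{A}⁺ = {A}, which is not all of the schema, so we must add further attributes.
{A, B}⁺: B→C adds C → {A, B, C}. Minimal: {B}⁺ = {B, C}; {A}⁺ = {A} — none reach the full schema.
{A, C}⁺: AC→B adds B → {A, B, C}. Minimal: {C}⁺ = {C}; {A}⁺ = {A} — none reach the full schema.
Any other superkey contains one of these as a subset, so there are no further candidate keys.

{A, B}, {A, C}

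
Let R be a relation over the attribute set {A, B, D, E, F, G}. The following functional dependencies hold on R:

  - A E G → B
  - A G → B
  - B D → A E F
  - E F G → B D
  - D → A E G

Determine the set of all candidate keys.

{D}⁺: D→AEG adds A, E, G; AEG→B adds B; BD→AEF adds F → {A, B, D, E, F, G}.
{E, F, G}⁺: EFG→BD adds B, D; D→AEG adds A → {A, B, D, E, F, G}. Minimal: {F, G}⁺ = {F, G}; {E, G}⁺ = {E, G}; {E, F}⁺ = {E, F} — none reach the full schema.

D, EFG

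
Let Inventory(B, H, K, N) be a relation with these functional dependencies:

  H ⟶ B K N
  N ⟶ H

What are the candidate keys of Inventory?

{H}, {N}

{H}⁺: H→BKN adds B, K, N → {B, H, K, N}.
{N}⁺: N→H adds H; H→BKN adds B, K → {B, H, K, N}.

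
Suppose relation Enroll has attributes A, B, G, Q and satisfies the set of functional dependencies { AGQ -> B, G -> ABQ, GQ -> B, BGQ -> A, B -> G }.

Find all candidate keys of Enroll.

B, G

{B}⁺: B→G adds G; G→ABQ adds A, Q → {A, B, G, Q}.
{G}⁺: G→ABQ adds A, B, Q → {A, B, G, Q}.
Any other superkey contains one of these as a subset, so there are no further candidate keys.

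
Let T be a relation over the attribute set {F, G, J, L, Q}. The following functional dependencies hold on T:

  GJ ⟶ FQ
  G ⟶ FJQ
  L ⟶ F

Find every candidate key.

Attributes G, L never appear on any right-hand side, so every candidate key must contain {G, L}.
{G, L}⁺ = {F, G, J, L, Q}, which is all of the schema, so {G, L} is the only candidate key.

{G, L}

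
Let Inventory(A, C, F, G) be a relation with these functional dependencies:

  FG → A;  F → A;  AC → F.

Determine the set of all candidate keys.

{A, C, G}, {C, F, G}

Attributes C, G never appear on any right-hand side, so every candidate key must contain {C, G}.
{C, G}⁺ = {C, G}, which is not all of the schema, so we must add further attributes.
{A, C, G}⁺: AC→F adds F → {A, C, F, G}. Minimal: {C, G}⁺ = {C, G}; {A, G}⁺ = {A, G}; {A, C}⁺ = {A, C, F} — none reach the full schema.
{C, F, G}⁺: FG→A adds A → {A, C, F, G}. Minimal: {F, G}⁺ = {A, F, G}; {C, G}⁺ = {C, G}; {C, F}⁺ = {A, C, F} — none reach the full schema.
Any other superkey contains one of these as a subset, so there are no further candidate keys.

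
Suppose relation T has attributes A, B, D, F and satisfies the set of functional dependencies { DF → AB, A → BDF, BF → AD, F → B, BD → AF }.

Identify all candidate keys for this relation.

{A}, {F}, {B, D}

{A}⁺: A→BDF adds B, D, F → {A, B, D, F}.
{F}⁺: F→B adds B; BF→AD adds A, D → {A, B, D, F}.
{B, D}⁺: BD→AF adds A, F → {A, B, D, F}. Minimal: {D}⁺ = {D}; {B}⁺ = {B} — none reach the full schema.
Any other superkey contains one of these as a subset, so there are no further candidate keys.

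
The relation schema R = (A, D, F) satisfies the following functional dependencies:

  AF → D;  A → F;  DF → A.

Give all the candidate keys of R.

{A}⁺: A→F adds F; AF→D adds D → {A, D, F}.
{D, F}⁺: DF→A adds A → {A, D, F}.
Any other superkey contains one of these as a subset, so there are no further candidate keys.

(A); (D, F)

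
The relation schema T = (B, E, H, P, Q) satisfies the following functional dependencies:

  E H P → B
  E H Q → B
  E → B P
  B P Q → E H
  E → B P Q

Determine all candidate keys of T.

E; BPQ

{E}⁺: E→BP adds B, P; E→BPQ adds Q; BPQ→EH adds H → {B, E, H, P, Q}.
{B, P, Q}⁺: BPQ→EH adds E, H → {B, E, H, P, Q}. Minimal: {P, Q}⁺ = {P, Q}; {B, Q}⁺ = {B, Q}; {B, P}⁺ = {B, P} — none reach the full schema.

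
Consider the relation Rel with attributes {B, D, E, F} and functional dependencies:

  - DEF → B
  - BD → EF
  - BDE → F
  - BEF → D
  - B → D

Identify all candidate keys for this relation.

{B}⁺: B→D adds D; BD→EF adds E, F → {B, D, E, F}.
{D, E, F}⁺: DEF→B adds B → {B, D, E, F}.

{B}, {D, E, F}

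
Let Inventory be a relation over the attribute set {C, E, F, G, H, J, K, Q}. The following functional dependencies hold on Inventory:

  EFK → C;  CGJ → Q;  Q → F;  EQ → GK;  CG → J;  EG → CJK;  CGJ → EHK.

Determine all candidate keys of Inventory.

{C, G}⁺: CG→J adds J; CGJ→EHK adds E, H, K; CGJ→Q adds Q; Q→F adds F → {C, E, F, G, H, J, K, Q}. Minimal: {G}⁺ = {G}; {C}⁺ = {C} — none reach the full schema.
{E, G}⁺: EG→CJK adds C, J, K; CGJ→EHK adds H; CGJ→Q adds Q; Q→F adds F → {C, E, F, G, H, J, K, Q}. Minimal: {G}⁺ = {G}; {E}⁺ = {E} — none reach the full schema.
{E, Q}⁺: Q→F adds F; EQ→GK adds G, K; EG→CJK adds C, J; CGJ→EHK adds H → {C, E, F, G, H, J, K, Q}. Minimal: {Q}⁺ = {F, Q}; {E}⁺ = {E} — none reach the full schema.

{C, G}, {E, G}, {E, Q}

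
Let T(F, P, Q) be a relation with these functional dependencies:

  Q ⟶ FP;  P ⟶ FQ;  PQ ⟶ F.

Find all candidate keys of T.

{P}⁺: P→FQ adds F, Q → {F, P, Q}.
{Q}⁺: Q→FP adds F, P → {F, P, Q}.

{P}; {Q}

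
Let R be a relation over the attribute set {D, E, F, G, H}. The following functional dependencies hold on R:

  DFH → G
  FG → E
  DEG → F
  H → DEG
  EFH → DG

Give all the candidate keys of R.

{H}⁺: H→DEG adds D, E, G; DEG→F adds F → {D, E, F, G, H}.

H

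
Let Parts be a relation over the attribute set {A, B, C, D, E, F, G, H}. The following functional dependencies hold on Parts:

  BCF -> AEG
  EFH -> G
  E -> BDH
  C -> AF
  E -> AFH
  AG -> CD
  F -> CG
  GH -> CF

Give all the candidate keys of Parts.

{E}⁺: E→BDH adds B, D, H; E→AFH adds A, F; F→CG adds C, G → {A, B, C, D, E, F, G, H}.
{B, C}⁺: C→AF adds A, F; F→CG adds G; BCF→AEG adds E; E→BDH adds D, H → {A, B, C, D, E, F, G, H}. Minimal: {C}⁺ = {A, C, D, F, G}; {B}⁺ = {B} — none reach the full schema.
{B, F}⁺: F→CG adds C, G; BCF→AEG adds A, E; E→BDH adds D, H → {A, B, C, D, E, F, G, H}. Minimal: {F}⁺ = {A, C, D, F, G}; {B}⁺ = {B} — none reach the full schema.
{A, B, G}⁺: AG→CD adds C, D; C→AF adds F; BCF→AEG adds E; E→BDH adds H → {A, B, C, D, E, F, G, H}. Minimal: {B, G}⁺ = {B, G}; {A, G}⁺ = {A, C, D, F, G}; {A, B}⁺ = {A, B} — none reach the full schema.
{B, G, H}⁺: GH→CF adds C, F; BCF→AEG adds A, E; E→BDH adds D → {A, B, C, D, E, F, G, H}. Minimal: {G, H}⁺ = {A, C, D, F, G, H}; {B, H}⁺ = {B, H}; {B, G}⁺ = {B, G} — none reach the full schema.
Any other superkey contains one of these as a subset, so there are no further candidate keys.

E; BC; BF; ABG; BGH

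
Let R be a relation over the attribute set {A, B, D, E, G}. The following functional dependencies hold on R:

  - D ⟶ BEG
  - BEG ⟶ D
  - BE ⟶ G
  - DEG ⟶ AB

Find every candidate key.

{D}⁺: D→BEG adds B, E, G; DEG→AB adds A → {A, B, D, E, G}.
{B, E}⁺: BE→G adds G; BEG→D adds D; DEG→AB adds A → {A, B, D, E, G}. Minimal: {E}⁺ = {E}; {B}⁺ = {B} — none reach the full schema.
Any other superkey contains one of these as a subset, so there are no further candidate keys.

{D}, {B, E}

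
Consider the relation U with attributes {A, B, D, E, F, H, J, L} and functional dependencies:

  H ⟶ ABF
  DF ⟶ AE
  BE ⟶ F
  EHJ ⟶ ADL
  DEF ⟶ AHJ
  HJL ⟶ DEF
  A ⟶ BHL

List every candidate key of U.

{A, D}⁺: A→BHL adds B, H, L; H→ABF adds F; DF→AE adds E; DEF→AHJ adds J → {A, B, D, E, F, H, J, L}. Minimal: {D}⁺ = {D}; {A}⁺ = {A, B, F, H, L} — none reach the full schema.
{A, J}⁺: A→BHL adds B, H, L; H→ABF adds F; HJL→DEF adds D, E → {A, B, D, E, F, H, J, L}. Minimal: {J}⁺ = {J}; {A}⁺ = {A, B, F, H, L} — none reach the full schema.
{D, F}⁺: DF→AE adds A, E; DEF→AHJ adds H, J; A→BHL adds B, L → {A, B, D, E, F, H, J, L}. Minimal: {F}⁺ = {F}; {D}⁺ = {D} — none reach the full schema.
{D, H}⁺: H→ABF adds A, B, F; DF→AE adds E; DEF→AHJ adds J; A→BHL adds L → {A, B, D, E, F, H, J, L}. Minimal: {H}⁺ = {A, B, F, H, L}; {D}⁺ = {D} — none reach the full schema.
{H, J}⁺: H→ABF adds A, B, F; A→BHL adds L; HJL→DEF adds D, E → {A, B, D, E, F, H, J, L}. Minimal: {J}⁺ = {J}; {H}⁺ = {A, B, F, H, L} — none reach the full schema.
{B, D, E}⁺: BE→F adds F; DEF→AHJ adds A, H, J; A→BHL adds L → {A, B, D, E, F, H, J, L}. Minimal: {D, E}⁺ = {D, E}; {B, E}⁺ = {B, E, F}; {B, D}⁺ = {B, D} — none reach the full schema.

{A, D}, {A, J}, {D, F}, {D, H}, {H, J}, {B, D, E}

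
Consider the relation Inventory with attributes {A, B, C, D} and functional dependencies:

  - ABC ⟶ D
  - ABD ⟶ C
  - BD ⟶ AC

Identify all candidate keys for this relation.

Attribute B never appears on the right-hand side of any dependency, so B must belong to every candidate key.
{B}⁺ = {B}, which is not all of the schema, so we must add further attributes.
{B, D}⁺: BD→AC adds A, C → {A, B, C, D}.
{A, B, C}⁺: ABC→D adds D → {A, B, C, D}.
Any other superkey contains one of these as a subset, so there are no further candidate keys.

(B, D), (A, B, C)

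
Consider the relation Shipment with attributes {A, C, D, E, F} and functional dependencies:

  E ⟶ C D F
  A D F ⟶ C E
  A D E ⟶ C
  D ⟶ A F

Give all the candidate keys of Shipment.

{D}⁺: D→AF adds A, F; ADF→CE adds C, E → {A, C, D, E, F}.
{E}⁺: E→CDF adds C, D, F; D→AF adds A → {A, C, D, E, F}.
Any other superkey contains one of these as a subset, so there are no further candidate keys.

D, E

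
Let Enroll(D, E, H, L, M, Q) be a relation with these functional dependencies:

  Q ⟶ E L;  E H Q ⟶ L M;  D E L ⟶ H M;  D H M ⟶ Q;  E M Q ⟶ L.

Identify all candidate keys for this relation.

{D, Q}; {D, E, L}; {D, H, M}

Attribute D never appears on the right-hand side of any dependency, so D must belong to every candidate key.
{D}⁺ = {D}, which is not all of the schema, so we must add further attributes.
{D, Q}⁺: Q→EL adds E, L; DEL→HM adds H, M → {D, E, H, L, M, Q}.
{D, E, L}⁺: DEL→HM adds H, M; DHM→Q adds Q → {D, E, H, L, M, Q}.
{D, H, M}⁺: DHM→Q adds Q; Q→EL adds E, L → {D, E, H, L, M, Q}.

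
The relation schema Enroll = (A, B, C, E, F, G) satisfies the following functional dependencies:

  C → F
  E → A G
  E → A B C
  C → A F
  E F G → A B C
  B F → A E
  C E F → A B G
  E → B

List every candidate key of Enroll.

{E}⁺: E→AG adds A, G; E→ABC adds B, C; C→AF adds F → {A, B, C, E, F, G}.
{B, C}⁺: C→F adds F; C→AF adds A; BF→AE adds E; CEF→ABG adds G → {A, B, C, E, F, G}. Minimal: {C}⁺ = {A, C, F}; {B}⁺ = {B} — none reach the full schema.
{B, F}⁺: BF→AE adds A, E; E→AG adds G; E→ABC adds C → {A, B, C, E, F, G}. Minimal: {F}⁺ = {F}; {B}⁺ = {B} — none reach the full schema.

{E}, {B, C}, {B, F}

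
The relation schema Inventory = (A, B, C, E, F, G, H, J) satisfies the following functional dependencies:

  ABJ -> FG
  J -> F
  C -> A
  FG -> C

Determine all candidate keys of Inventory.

Attributes B, E, H, J never appear on any right-hand side, so every candidate key must contain {B, E, H, J}.
{B, E, H, J}⁺ = {B, E, F, H, J}, which is not all of the schema, so we must add further attributes.
{A, B, E, H, J}⁺: ABJ→FG adds F, G; FG→C adds C → {A, B, C, E, F, G, H, J}. Minimal: {B, E, H, J}⁺ = {B, E, F, H, J}; {A, E, H, J}⁺ = {A, E, F, H, J}; {A, B, H, J}⁺ = {A, B, C, F, G, H, J}; … — none reach the full schema.
{B, C, E, H, J}⁺: J→F adds F; C→A adds A; ABJ→FG adds G → {A, B, C, E, F, G, H, J}. Minimal: {C, E, H, J}⁺ = {A, C, E, F, H, J}; {B, E, H, J}⁺ = {B, E, F, H, J}; {B, C, H, J}⁺ = {A, B, C, F, G, H, J}; … — none reach the full schema.
{B, E, G, H, J}⁺: J→F adds F; FG→C adds C; C→A adds A → {A, B, C, E, F, G, H, J}. Minimal: {E, G, H, J}⁺ = {A, C, E, F, G, H, J}; {B, G, H, J}⁺ = {A, B, C, F, G, H, J}; {B, E, H, J}⁺ = {B, E, F, H, J}; … — none reach the full schema.

(A, B, E, H, J), (B, C, E, H, J), (B, E, G, H, J)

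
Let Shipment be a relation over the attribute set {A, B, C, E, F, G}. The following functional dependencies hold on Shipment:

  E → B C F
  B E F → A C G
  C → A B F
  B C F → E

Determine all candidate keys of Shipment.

{C}⁺: C→ABF adds A, B, F; BCF→E adds E; BEF→ACG adds G → {A, B, C, E, F, G}.
{E}⁺: E→BCF adds B, C, F; BEF→ACG adds A, G → {A, B, C, E, F, G}.
Any other superkey contains one of these as a subset, so there are no further candidate keys.

C, E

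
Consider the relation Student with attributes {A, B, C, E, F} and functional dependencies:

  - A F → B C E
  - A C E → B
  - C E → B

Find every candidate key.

AF

Attributes A, F never appear on any right-hand side, so every candidate key must contain {A, F}.
{A, F}⁺ = {A, B, C, E, F}, which is all of the schema, so {A, F} is the only candidate key.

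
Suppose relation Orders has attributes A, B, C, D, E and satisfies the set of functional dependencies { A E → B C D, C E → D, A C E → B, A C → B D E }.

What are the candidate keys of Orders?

Attribute A never appears on the right-hand side of any dependency, so A must belong to every candidate key.
{A}⁺ = {A}, which is not all of the schema, so we must add further attributes.
{A, C}⁺: AC→BDE adds B, D, E → {A, B, C, D, E}. Minimal: {C}⁺ = {C}; {A}⁺ = {A} — none reach the full schema.
{A, E}⁺: AE→BCD adds B, C, D → {A, B, C, D, E}. Minimal: {E}⁺ = {E}; {A}⁺ = {A} — none reach the full schema.
Any other superkey contains one of these as a subset, so there are no further candidate keys.

{A, C}, {A, E}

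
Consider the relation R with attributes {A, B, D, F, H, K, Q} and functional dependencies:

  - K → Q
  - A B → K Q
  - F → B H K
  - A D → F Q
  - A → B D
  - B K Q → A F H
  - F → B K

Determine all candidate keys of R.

{A}⁺: A→BD adds B, D; AB→KQ adds K, Q; AD→FQ adds F; BKQ→AFH adds H → {A, B, D, F, H, K, Q}.
{F}⁺: F→BHK adds B, H, K; K→Q adds Q; BKQ→AFH adds A; A→BD adds D → {A, B, D, F, H, K, Q}.
{B, K}⁺: K→Q adds Q; BKQ→AFH adds A, F, H; A→BD adds D → {A, B, D, F, H, K, Q}. Minimal: {K}⁺ = {K, Q}; {B}⁺ = {B} — none reach the full schema.
Any other superkey contains one of these as a subset, so there are no further candidate keys.

(A), (F), (B, K)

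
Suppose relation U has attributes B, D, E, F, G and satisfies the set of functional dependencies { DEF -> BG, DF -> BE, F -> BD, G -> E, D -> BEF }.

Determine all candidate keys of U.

D; F

{D}⁺: D→BEF adds B, E, F; DEF→BG adds G → {B, D, E, F, G}.
{F}⁺: F→BD adds B, D; D→BEF adds E; DEF→BG adds G → {B, D, E, F, G}.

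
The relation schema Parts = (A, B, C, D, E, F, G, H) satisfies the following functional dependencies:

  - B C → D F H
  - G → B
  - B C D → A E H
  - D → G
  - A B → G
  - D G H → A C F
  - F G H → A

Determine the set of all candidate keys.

{B, C}⁺: BC→DFH adds D, F, H; BCD→AEH adds A, E; D→G adds G → {A, B, C, D, E, F, G, H}.
{C, D}⁺: D→G adds G; G→B adds B; BCD→AEH adds A, E, H; DGH→ACF adds F → {A, B, C, D, E, F, G, H}.
{C, G}⁺: G→B adds B; BC→DFH adds D, F, H; BCD→AEH adds A, E → {A, B, C, D, E, F, G, H}.
{D, H}⁺: D→G adds G; DGH→ACF adds A, C, F; G→B adds B; BCD→AEH adds E → {A, B, C, D, E, F, G, H}.

(B, C), (C, D), (C, G), (D, H)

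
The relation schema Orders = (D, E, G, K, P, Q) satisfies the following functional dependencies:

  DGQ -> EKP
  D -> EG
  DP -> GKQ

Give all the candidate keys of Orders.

{D, P}; {D, Q}

Attribute D never appears on the right-hand side of any dependency, so D must belong to every candidate key.
{D}⁺ = {D, E, G}, which is not all of the schema, so we must add further attributes.
{D, P}⁺: D→EG adds E, G; DP→GKQ adds K, Q → {D, E, G, K, P, Q}. Minimal: {P}⁺ = {P}; {D}⁺ = {D, E, G} — none reach the full schema.
{D, Q}⁺: D→EG adds E, G; DGQ→EKP adds K, P → {D, E, G, K, P, Q}. Minimal: {Q}⁺ = {Q}; {D}⁺ = {D, E, G} — none reach the full schema.
Any other superkey contains one of these as a subset, so there are no further candidate keys.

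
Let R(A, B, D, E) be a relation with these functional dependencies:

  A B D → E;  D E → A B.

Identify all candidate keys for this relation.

{D, E}, {A, B, D}

Attribute D never appears on the right-hand side of any dependency, so D must belong to every candidate key.
{D}⁺ = {D}, which is not all of the schema, so we must add further attributes.
{D, E}⁺: DE→AB adds A, B → {A, B, D, E}. Minimal: {E}⁺ = {E}; {D}⁺ = {D} — none reach the full schema.
{A, B, D}⁺: ABD→E adds E → {A, B, D, E}. Minimal: {B, D}⁺ = {B, D}; {A, D}⁺ = {A, D}; {A, B}⁺ = {A, B} — none reach the full schema.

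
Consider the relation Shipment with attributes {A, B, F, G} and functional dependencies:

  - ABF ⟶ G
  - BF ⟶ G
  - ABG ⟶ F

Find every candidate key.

Attributes A, B never appear on any right-hand side, so every candidate key must contain {A, B}.
{A, B}⁺ = {A, B}, which is not all of the schema, so we must add further attributes.
{A, B, F}⁺: ABF→G adds G → {A, B, F, G}.
{A, B, G}⁺: ABG→F adds F → {A, B, F, G}.

ABF, ABG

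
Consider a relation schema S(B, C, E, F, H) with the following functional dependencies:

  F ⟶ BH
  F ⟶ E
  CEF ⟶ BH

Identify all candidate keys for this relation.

{C, F}⁺: F→BH adds B, H; F→E adds E → {B, C, E, F, H}.
No other minimal superkey exists.

{C, F}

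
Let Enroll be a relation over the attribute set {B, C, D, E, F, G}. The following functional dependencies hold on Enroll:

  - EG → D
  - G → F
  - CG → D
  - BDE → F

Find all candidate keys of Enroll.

Attributes B, C, E, G never appear on any right-hand side, so every candidate key must contain {B, C, E, G}.
{B, C, E, G}⁺ = {B, C, D, E, F, G}, which is all of the schema, so {B, C, E, G} is the only candidate key.

{B, C, E, G}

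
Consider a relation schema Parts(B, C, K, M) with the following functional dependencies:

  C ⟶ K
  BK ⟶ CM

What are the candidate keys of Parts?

(B, C); (B, K)

Attribute B never appears on the right-hand side of any dependency, so B must belong to every candidate key.
{B}⁺ = {B}, which is not all of the schema, so we must add further attributes.
{B, C}⁺: C→K adds K; BK→CM adds M → {B, C, K, M}.
{B, K}⁺: BK→CM adds C, M → {B, C, K, M}.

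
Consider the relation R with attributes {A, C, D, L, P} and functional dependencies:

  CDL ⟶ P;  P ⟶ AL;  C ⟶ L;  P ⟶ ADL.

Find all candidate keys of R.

(C, D); (C, P)

Attribute C never appears on the right-hand side of any dependency, so C must belong to every candidate key.
{C}⁺ = {C, L}, which is not all of the schema, so we must add further attributes.
{C, D}⁺: C→L adds L; CDL→P adds P; P→AL adds A → {A, C, D, L, P}.
{C, P}⁺: P→AL adds A, L; P→ADL adds D → {A, C, D, L, P}.
Any other superkey contains one of these as a subset, so there are no further candidate keys.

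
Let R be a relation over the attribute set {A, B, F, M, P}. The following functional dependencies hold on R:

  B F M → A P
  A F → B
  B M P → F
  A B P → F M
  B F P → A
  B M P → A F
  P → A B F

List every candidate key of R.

(P); (A, F, M); (B, F, M)

{P}⁺: P→ABF adds A, B, F; ABP→FM adds M → {A, B, F, M, P}.
{A, F, M}⁺: AF→B adds B; BFM→AP adds P → {A, B, F, M, P}. Minimal: {F, M}⁺ = {F, M}; {A, M}⁺ = {A, M}; {A, F}⁺ = {A, B, F} — none reach the full schema.
{B, F, M}⁺: BFM→AP adds A, P → {A, B, F, M, P}. Minimal: {F, M}⁺ = {F, M}; {B, M}⁺ = {B, M}; {B, F}⁺ = {B, F} — none reach the full schema.
Any other superkey contains one of these as a subset, so there are no further candidate keys.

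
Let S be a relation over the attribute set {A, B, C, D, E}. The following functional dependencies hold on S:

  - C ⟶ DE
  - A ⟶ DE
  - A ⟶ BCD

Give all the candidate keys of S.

{A}

{A}⁺: A→DE adds D, E; A→BCD adds B, C → {A, B, C, D, E}.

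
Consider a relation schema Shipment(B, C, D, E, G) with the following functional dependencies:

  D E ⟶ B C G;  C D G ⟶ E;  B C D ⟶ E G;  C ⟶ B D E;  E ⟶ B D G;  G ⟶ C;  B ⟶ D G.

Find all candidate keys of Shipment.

{B}⁺: B→DG adds D, G; G→C adds C; CDG→E adds E → {B, C, D, E, G}.
{C}⁺: C→BDE adds B, D, E; E→BDG adds G → {B, C, D, E, G}.
{E}⁺: E→BDG adds B, D, G; G→C adds C → {B, C, D, E, G}.
{G}⁺: G→C adds C; C→BDE adds B, D, E → {B, C, D, E, G}.
Any other superkey contains one of these as a subset, so there are no further candidate keys.

{B}; {C}; {E}; {G}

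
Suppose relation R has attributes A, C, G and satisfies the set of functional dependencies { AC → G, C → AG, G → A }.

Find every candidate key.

{C}⁺: C→AG adds A, G → {A, C, G}.
No other minimal superkey exists.

(C)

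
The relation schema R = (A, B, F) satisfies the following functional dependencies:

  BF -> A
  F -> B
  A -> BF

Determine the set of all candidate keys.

(A); (F)

{A}⁺: A→BF adds B, F → {A, B, F}.
{F}⁺: F→B adds B; BF→A adds A → {A, B, F}.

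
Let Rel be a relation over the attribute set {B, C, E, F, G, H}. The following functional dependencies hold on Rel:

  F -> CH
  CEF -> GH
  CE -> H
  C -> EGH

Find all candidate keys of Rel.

{B, F}⁺: F→CH adds C, H; C→EGH adds E, G → {B, C, E, F, G, H}. Minimal: {F}⁺ = {C, E, F, G, H}; {B}⁺ = {B} — none reach the full schema.
No other minimal superkey exists.

{B, F}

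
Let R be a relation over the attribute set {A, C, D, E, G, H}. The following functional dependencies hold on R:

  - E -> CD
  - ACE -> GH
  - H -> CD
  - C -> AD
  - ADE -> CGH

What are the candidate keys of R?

Attribute E never appears on the right-hand side of any dependency, so E must belong to every candidate key.
{E}⁺ = {A, C, D, E, G, H}, which is all of the schema, so {E} is the only candidate key.

E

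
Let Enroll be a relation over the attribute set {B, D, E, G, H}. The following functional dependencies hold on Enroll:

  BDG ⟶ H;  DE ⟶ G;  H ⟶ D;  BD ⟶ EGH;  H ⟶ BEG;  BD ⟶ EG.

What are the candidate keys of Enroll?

{H}⁺: H→D adds D; H→BEG adds B, E, G → {B, D, E, G, H}.
{B, D}⁺: BD→EGH adds E, G, H → {B, D, E, G, H}. Minimal: {D}⁺ = {D}; {B}⁺ = {B} — none reach the full schema.
Any other superkey contains one of these as a subset, so there are no further candidate keys.

{H}, {B, D}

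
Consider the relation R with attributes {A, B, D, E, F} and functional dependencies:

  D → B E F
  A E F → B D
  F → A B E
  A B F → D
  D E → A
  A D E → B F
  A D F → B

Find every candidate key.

D, F

{D}⁺: D→BEF adds B, E, F; F→ABE adds A → {A, B, D, E, F}.
{F}⁺: F→ABE adds A, B, E; ABF→D adds D → {A, B, D, E, F}.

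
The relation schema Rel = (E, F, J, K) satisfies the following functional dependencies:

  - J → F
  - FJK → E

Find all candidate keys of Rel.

{J, K}

Attributes J, K never appear on any right-hand side, so every candidate key must contain {J, K}.
{J, K}⁺ = {E, F, J, K}, which is all of the schema, so {J, K} is the only candidate key.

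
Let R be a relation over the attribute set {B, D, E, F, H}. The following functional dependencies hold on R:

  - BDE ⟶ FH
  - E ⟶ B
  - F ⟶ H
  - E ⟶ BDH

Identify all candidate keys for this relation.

E

Attribute E never appears on the right-hand side of any dependency, so E must belong to every candidate key.
{E}⁺ = {B, D, E, F, H}, which is all of the schema, so {E} is the only candidate key.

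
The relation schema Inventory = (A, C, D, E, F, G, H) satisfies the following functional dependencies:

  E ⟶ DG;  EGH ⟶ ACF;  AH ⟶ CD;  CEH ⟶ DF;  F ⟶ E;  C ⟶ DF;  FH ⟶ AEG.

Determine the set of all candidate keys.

AH, CH, EH, FH

{A, H}⁺: AH→CD adds C, D; C→DF adds F; FH→AEG adds E, G → {A, C, D, E, F, G, H}. Minimal: {H}⁺ = {H}; {A}⁺ = {A} — none reach the full schema.
{C, H}⁺: C→DF adds D, F; FH→AEG adds A, E, G → {A, C, D, E, F, G, H}. Minimal: {H}⁺ = {H}; {C}⁺ = {C, D, E, F, G} — none reach the full schema.
{E, H}⁺: E→DG adds D, G; EGH→ACF adds A, C, F → {A, C, D, E, F, G, H}. Minimal: {H}⁺ = {H}; {E}⁺ = {D, E, G} — none reach the full schema.
{F, H}⁺: F→E adds E; FH→AEG adds A, G; E→DG adds D; EGH→ACF adds C → {A, C, D, E, F, G, H}. Minimal: {H}⁺ = {H}; {F}⁺ = {D, E, F, G} — none reach the full schema.
Any other superkey contains one of these as a subset, so there are no further candidate keys.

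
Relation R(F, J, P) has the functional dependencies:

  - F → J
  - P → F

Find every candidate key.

{P}⁺: P→F adds F; F→J adds J → {F, J, P}.

{P}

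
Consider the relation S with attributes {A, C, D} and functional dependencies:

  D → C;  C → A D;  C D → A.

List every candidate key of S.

{C}⁺: C→AD adds A, D → {A, C, D}.
{D}⁺: D→C adds C; C→AD adds A → {A, C, D}.
Any other superkey contains one of these as a subset, so there are no further candidate keys.

{C}, {D}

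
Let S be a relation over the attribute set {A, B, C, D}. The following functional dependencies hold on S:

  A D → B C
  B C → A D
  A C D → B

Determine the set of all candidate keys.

{A, D}, {B, C}

{A, D}⁺: AD→BC adds B, C → {A, B, C, D}. Minimal: {D}⁺ = {D}; {A}⁺ = {A} — none reach the full schema.
{B, C}⁺: BC→AD adds A, D → {A, B, C, D}. Minimal: {C}⁺ = {C}; {B}⁺ = {B} — none reach the full schema.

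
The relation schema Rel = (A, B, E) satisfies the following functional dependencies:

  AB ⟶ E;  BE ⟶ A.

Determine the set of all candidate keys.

Attribute B never appears on the right-hand side of any dependency, so B must belong to every candidate key.
{B}⁺ = {B}, which is not all of the schema, so we must add further attributes.
{A, B}⁺: AB→E adds E → {A, B, E}. Minimal: {B}⁺ = {B}; {A}⁺ = {A} — none reach the full schema.
{B, E}⁺: BE→A adds A → {A, B, E}. Minimal: {E}⁺ = {E}; {B}⁺ = {B} — none reach the full schema.

AB; BE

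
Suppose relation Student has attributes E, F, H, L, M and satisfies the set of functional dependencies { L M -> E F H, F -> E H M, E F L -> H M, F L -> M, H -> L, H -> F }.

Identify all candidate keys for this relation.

F, H, LM

{F}⁺: F→EHM adds E, H, M; H→L adds L → {E, F, H, L, M}.
{H}⁺: H→L adds L; H→F adds F; F→EHM adds E, M → {E, F, H, L, M}.
{L, M}⁺: LM→EFH adds E, F, H → {E, F, H, L, M}. Minimal: {M}⁺ = {M}; {L}⁺ = {L} — none reach the full schema.
Any other superkey contains one of these as a subset, so there are no further candidate keys.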